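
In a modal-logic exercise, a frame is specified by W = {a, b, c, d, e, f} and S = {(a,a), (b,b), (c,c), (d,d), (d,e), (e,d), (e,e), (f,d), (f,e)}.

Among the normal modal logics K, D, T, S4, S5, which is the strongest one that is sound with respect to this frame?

Serial (axiom D): yes — every world has a successor (e.g. a S a).
Reflexive (axiom T): no — f is not related to itself.
Transitive (axiom 4): yes — every two-step S-path is closed by a direct edge.
Euclidean (axiom 5): yes — any two successors of a common world are S-related.
So F validates K, D; T would additionally require S to be reflexive. The strongest is D.

D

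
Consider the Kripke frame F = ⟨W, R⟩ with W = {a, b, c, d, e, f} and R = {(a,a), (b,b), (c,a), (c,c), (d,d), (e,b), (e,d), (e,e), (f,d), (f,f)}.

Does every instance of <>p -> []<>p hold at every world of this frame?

No

Axiom 5 corresponds to the accessibility relation being Euclidean.
Euclidean: no — e R b and e R d, but not b R d.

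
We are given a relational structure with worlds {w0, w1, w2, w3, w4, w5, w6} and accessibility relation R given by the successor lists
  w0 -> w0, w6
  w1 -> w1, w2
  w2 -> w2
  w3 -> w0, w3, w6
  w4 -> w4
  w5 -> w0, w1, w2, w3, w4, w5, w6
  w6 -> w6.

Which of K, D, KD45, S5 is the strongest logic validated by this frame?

D

Serial (axiom D): yes — every world has a successor (e.g. w0 R w0).
Euclidean (axiom 5): no — w3 R w6 and w3 R w0, but not w6 R w0.
Transitive (axiom 4): yes — every two-step R-path is closed by a direct edge.
Reflexive (axiom T): yes — every world is R-related to itself.
So F validates K, D; KD45 would additionally require R to be Euclidean. The strongest is D.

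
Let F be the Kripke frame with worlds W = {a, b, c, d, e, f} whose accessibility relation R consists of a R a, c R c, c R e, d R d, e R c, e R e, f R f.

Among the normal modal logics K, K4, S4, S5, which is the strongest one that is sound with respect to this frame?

K4

Transitive (axiom 4): yes — every two-step R-path is closed by a direct edge.
Reflexive (axiom T): no — b is not related to itself.
Euclidean (axiom 5): yes — any two successors of a common world are R-related.
So F validates K, K4; S4 would additionally require R to be reflexive. The strongest is K4.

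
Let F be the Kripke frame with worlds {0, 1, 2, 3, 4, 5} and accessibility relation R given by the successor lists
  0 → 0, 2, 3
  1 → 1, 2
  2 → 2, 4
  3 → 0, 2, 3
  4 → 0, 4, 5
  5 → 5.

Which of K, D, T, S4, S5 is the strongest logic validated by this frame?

Serial (axiom D): yes — every world has a successor (e.g. 0 R 0).
Reflexive (axiom T): yes — every world is R-related to itself.
Transitive (axiom 4): no — 0 R 2 and 2 R 4, but not 0 R 4.
Euclidean (axiom 5): no — 0 R 2 and 0 R 3, but not 2 R 3.
So F validates K, D, T; S4 would additionally require R to be transitive. The strongest is T.

T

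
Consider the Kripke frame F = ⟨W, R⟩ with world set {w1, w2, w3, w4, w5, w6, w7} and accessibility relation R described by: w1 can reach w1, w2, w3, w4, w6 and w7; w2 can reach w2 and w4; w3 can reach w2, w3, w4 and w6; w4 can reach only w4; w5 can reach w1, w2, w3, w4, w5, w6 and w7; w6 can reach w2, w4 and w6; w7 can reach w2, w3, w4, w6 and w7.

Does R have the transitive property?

Transitive: yes — every two-step R-path is closed by a direct edge.

Yes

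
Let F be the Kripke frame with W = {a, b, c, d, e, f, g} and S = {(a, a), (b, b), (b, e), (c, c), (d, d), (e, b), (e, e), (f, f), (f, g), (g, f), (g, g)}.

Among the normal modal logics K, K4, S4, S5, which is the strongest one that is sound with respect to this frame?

Transitive (axiom 4): yes — every two-step S-path is closed by a direct edge.
Reflexive (axiom T): yes — every world is S-related to itself.
Euclidean (axiom 5): yes — any two successors of a common world are S-related.
So F validates K, K4, S4, S5. The strongest is S5.

S5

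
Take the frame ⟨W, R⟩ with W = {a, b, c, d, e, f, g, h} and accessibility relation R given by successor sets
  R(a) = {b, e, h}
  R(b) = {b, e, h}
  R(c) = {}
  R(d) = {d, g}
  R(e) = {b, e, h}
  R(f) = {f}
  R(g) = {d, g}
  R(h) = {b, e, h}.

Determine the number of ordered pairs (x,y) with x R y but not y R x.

3

Enumerating: (a,b), (a,e), (a,h).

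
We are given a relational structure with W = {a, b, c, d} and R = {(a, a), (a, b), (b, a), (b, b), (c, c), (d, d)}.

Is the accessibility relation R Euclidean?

Euclidean: yes — any two successors of a common world are R-related.

Yes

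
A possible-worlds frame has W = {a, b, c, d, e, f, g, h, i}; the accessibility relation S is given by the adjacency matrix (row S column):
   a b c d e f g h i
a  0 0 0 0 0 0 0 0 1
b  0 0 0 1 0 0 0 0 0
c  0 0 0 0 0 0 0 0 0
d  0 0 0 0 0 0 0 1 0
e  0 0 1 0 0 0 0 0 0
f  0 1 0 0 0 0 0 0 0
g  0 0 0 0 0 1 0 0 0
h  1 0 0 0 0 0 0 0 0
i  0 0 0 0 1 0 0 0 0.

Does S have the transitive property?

No

Transitive: no — a S i and i S e, but not a S e.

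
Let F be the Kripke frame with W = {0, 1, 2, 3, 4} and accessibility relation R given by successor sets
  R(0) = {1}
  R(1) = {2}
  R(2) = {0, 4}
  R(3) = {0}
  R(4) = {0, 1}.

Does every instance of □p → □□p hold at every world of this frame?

No

Axiom 4 corresponds to the accessibility relation being transitive.
Transitive: no — 0 R 1 and 1 R 2, but not 0 R 2.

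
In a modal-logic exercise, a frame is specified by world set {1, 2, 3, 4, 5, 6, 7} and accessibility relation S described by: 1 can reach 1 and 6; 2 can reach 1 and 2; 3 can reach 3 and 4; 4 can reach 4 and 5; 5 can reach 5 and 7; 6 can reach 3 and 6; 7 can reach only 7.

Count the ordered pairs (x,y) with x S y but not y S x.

Enumerating: (1,6), (2,1), (3,4), (4,5), (5,7), (6,3).

6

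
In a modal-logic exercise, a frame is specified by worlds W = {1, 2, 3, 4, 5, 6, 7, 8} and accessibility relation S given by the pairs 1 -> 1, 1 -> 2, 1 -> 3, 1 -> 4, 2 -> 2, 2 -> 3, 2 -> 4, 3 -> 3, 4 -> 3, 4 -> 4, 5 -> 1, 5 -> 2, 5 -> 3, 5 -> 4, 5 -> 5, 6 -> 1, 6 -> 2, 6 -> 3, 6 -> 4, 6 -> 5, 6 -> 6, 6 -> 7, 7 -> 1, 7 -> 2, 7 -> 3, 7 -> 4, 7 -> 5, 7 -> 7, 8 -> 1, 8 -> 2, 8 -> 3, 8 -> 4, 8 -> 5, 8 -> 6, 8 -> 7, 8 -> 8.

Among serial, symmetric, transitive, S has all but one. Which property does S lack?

Serial: yes — every world has a successor (e.g. 1 S 1).
Symmetric: no — 1 S 2 but not 2 S 1.
Transitive: yes — every two-step S-path is closed by a direct edge.
Only symmetric fails.

symmetric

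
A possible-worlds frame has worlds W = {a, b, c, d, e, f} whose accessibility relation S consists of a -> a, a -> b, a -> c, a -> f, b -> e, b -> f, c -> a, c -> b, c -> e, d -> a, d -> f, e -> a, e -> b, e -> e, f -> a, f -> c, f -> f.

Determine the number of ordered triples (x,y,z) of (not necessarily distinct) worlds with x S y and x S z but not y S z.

Enumerating: (a,b,a), (a,b,b), (a,b,c), (a,c,c), (a,c,f), (a,f,b), (b,e,f), (b,f,e), (c,a,e), (c,b,a), (c,b,b), (e,a,e), (e,b,a), (e,b,b), (f,c,c), (f,c,f).

16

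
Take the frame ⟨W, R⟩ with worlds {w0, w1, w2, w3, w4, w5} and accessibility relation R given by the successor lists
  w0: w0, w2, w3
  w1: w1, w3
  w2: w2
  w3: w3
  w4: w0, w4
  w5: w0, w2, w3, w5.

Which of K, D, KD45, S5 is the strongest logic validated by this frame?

Serial (axiom D): yes — every world has a successor (e.g. w0 R w0).
Euclidean (axiom 5): no — w0 R w2 and w0 R w3, but not w2 R w3.
Transitive (axiom 4): no — w4 R w0 and w0 R w2, but not w4 R w2.
Reflexive (axiom T): yes — every world is R-related to itself.
So F validates K, D; KD45 would additionally require R to be Euclidean and transitive. The strongest is D.

D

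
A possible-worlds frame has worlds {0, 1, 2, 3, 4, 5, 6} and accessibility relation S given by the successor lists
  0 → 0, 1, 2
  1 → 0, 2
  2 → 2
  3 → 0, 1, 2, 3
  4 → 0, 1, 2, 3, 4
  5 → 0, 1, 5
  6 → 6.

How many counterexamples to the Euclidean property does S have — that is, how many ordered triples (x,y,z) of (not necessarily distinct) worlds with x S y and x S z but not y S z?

Enumerating: (0,1,1), (0,2,0), (0,2,1), (1,2,0), (3,0,3), (3,1,1), (3,1,3), (3,2,0), (3,2,1), (3,2,3), (4,0,3), (4,0,4), … and 11 more.
Total: 23.

23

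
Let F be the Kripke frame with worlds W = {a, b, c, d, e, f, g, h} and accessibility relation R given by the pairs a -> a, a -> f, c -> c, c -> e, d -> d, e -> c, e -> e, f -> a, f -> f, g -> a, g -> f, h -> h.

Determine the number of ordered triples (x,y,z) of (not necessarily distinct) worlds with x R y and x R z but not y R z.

R is Euclidean; there are no such tuples.

0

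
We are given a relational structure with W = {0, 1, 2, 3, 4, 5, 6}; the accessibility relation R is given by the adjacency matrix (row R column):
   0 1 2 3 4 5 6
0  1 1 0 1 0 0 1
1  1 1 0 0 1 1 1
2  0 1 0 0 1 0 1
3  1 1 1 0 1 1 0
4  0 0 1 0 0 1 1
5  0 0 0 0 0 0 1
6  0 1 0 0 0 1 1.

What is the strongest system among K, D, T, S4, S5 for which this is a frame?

Serial (axiom D): yes — every world has a successor (e.g. 0 R 0).
Reflexive (axiom T): no — 2 is not related to itself.
Transitive (axiom 4): no — 0 R 1 and 1 R 4, but not 0 R 4.
Euclidean (axiom 5): no — 0 R 1 and 0 R 3, but not 1 R 3.
So F validates K, D; T would additionally require R to be reflexive. The strongest is D.

D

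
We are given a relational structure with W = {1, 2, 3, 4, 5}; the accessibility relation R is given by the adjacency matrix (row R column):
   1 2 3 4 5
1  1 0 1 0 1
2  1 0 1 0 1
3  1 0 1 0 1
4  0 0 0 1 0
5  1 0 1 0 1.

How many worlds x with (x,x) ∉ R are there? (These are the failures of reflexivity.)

Enumerating: 2.

1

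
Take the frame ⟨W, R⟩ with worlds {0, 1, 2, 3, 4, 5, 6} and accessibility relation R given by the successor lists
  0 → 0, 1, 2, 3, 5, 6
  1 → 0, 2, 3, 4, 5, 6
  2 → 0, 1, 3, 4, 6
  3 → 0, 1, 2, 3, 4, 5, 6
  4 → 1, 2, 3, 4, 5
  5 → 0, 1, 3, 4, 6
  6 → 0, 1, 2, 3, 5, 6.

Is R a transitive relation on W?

No

Transitive: no — 0 R 1 and 1 R 4, but not 0 R 4.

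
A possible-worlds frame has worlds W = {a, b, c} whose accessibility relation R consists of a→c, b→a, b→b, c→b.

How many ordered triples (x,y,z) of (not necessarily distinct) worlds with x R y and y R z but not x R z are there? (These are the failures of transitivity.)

3

Enumerating: (a,c,b), (b,a,c), (c,b,a).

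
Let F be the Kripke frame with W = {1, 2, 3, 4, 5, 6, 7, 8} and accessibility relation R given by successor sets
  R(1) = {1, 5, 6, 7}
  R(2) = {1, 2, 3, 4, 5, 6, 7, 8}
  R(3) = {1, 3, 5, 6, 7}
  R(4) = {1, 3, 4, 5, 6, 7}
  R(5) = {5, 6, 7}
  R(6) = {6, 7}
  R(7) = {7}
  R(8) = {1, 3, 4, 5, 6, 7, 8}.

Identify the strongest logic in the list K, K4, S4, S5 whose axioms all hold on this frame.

Transitive (axiom 4): yes — every two-step R-path is closed by a direct edge.
Reflexive (axiom T): yes — every world is R-related to itself.
Euclidean (axiom 5): no — 1 R 6 and 1 R 5, but not 6 R 5.
So F validates K, K4, S4; S5 would additionally require R to be Euclidean. The strongest is S4.

S4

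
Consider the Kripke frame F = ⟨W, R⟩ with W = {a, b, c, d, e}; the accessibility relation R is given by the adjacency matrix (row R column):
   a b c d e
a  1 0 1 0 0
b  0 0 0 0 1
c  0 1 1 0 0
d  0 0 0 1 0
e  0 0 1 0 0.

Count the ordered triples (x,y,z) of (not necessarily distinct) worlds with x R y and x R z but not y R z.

4

Enumerating: (a,c,a), (b,e,e), (c,b,b), (c,b,c).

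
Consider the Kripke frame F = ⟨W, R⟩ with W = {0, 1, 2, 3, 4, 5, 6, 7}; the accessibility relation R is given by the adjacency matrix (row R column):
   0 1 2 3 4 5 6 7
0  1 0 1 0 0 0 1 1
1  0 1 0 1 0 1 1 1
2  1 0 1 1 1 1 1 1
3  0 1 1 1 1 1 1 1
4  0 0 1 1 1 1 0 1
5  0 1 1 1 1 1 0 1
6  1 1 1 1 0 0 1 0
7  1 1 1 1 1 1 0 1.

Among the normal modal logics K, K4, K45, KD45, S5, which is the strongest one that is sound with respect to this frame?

K

Transitive (axiom 4): no — 0 R 2 and 2 R 3, but not 0 R 3.
Euclidean (axiom 5): no — 0 R 6 and 0 R 7, but not 6 R 7.
Serial (axiom D): yes — every world has a successor (e.g. 0 R 0).
Reflexive (axiom T): yes — every world is R-related to itself.
So F validates K; K4 would additionally require R to be transitive. The strongest is K.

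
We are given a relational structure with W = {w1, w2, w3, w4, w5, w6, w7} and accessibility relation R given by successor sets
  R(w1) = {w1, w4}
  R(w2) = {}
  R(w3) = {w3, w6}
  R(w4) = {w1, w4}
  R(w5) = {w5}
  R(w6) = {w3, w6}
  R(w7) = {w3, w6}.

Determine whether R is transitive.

Transitive: yes — every two-step R-path is closed by a direct edge.

Yes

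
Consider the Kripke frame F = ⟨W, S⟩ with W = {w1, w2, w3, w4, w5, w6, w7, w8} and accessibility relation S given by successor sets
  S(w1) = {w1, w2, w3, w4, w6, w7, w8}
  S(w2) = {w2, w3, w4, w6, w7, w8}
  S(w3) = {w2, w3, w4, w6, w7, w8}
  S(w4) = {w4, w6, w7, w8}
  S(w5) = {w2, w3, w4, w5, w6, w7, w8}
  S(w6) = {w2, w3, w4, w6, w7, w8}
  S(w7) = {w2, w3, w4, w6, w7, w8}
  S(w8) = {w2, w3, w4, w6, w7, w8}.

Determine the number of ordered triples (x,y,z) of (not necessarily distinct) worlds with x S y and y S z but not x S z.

Enumerating: (w4,w6,w2), (w4,w6,w3), (w4,w7,w2), (w4,w7,w3), (w4,w8,w2), (w4,w8,w3).

6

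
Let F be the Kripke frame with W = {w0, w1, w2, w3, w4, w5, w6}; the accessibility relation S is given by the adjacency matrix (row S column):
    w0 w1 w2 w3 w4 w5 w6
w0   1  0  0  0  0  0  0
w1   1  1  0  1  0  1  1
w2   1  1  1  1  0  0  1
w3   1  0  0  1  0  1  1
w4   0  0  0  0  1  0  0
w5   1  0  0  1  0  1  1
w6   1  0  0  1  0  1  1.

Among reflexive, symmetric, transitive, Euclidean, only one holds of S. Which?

reflexive

Reflexive: yes — every world is S-related to itself.
Symmetric: no — w1 S w0 but not w0 S w1.
Transitive: no — w2 S w1 and w1 S w5, but not w2 S w5.
Euclidean: no — w1 S w0 and w1 S w3, but not w0 S w3.
Only reflexive holds.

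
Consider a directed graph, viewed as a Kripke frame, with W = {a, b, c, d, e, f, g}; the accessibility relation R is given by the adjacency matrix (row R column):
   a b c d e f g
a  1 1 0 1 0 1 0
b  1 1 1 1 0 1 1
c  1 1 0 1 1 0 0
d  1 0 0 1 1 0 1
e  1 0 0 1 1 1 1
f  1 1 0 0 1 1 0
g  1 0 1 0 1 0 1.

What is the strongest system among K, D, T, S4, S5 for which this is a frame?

Serial (axiom D): yes — every world has a successor (e.g. a R a).
Reflexive (axiom T): no — c is not related to itself.
Transitive (axiom 4): no — a R b and b R c, but not a R c.
Euclidean (axiom 5): no — a R d and a R b, but not d R b.
So F validates K, D; T would additionally require R to be reflexive. The strongest is D.

D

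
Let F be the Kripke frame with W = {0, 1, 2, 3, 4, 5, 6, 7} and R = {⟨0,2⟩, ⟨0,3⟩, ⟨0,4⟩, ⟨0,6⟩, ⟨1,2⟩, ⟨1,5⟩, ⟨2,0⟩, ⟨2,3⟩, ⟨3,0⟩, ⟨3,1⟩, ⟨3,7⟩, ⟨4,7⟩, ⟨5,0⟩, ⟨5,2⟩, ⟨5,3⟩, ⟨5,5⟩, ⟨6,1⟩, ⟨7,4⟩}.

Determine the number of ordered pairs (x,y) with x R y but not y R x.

Enumerating: (0,4), (0,6), (1,2), (1,5), (2,3), (3,1), (3,7), (5,0), (5,2), (5,3), (6,1).

11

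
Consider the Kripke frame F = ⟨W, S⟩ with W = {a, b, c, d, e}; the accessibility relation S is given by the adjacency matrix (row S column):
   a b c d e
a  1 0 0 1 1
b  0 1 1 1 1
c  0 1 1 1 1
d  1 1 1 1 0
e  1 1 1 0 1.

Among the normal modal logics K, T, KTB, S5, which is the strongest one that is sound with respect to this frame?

Reflexive (axiom T): yes — every world is S-related to itself.
Symmetric (axiom B): yes — every pair in S has its reverse in S.
Euclidean (axiom 5): no — a S d and a S e, but not d S e.
So F validates K, T, KTB; S5 would additionally require S to be Euclidean. The strongest is KTB.

KTB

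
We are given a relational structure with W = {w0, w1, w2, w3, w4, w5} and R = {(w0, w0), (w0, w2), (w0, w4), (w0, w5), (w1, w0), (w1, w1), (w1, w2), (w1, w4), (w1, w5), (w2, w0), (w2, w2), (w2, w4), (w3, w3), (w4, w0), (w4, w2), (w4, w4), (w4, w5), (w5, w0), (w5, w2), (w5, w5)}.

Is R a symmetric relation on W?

No

Symmetric: no — w1 R w0 but not w0 R w1.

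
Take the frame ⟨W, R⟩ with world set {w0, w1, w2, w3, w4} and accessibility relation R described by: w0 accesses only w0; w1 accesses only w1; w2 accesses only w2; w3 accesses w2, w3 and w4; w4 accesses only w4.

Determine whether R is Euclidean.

No

Euclidean: no — w3 R w2 and w3 R w4, but not w2 R w4.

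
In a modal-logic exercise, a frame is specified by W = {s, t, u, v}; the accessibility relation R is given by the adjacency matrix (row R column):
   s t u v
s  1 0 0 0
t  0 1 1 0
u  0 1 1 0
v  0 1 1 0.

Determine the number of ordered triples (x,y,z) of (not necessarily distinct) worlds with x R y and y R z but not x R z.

0

R is transitive; there are no such tuples.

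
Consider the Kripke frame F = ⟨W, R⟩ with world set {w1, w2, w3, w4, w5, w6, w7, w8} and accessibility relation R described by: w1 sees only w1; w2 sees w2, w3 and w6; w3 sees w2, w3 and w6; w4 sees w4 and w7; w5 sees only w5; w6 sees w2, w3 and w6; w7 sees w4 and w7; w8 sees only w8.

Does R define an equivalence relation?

Reflexive: yes — every world is R-related to itself.
Symmetric: yes — every pair in R has its reverse in R.
Transitive: yes — every two-step R-path is closed by a direct edge.
So R is an equivalence relation.

Yes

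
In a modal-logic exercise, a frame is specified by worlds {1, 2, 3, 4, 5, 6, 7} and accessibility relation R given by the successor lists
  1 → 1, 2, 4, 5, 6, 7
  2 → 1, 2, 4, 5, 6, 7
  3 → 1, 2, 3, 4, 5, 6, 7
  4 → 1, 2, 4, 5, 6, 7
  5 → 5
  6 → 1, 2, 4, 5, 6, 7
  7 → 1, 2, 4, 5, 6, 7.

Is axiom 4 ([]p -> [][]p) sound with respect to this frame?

Axiom 4 corresponds to the accessibility relation being transitive.
Transitive: yes — every two-step R-path is closed by a direct edge.

Yes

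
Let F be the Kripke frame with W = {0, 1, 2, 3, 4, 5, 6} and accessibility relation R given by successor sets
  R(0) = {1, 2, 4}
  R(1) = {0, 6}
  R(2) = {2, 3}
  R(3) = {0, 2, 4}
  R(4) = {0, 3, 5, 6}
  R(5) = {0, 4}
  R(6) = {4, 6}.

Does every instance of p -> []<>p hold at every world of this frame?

No

By correspondence theory, B is valid on a frame iff R is symmetric.
Symmetric: no — 0 R 2 but not 2 R 0.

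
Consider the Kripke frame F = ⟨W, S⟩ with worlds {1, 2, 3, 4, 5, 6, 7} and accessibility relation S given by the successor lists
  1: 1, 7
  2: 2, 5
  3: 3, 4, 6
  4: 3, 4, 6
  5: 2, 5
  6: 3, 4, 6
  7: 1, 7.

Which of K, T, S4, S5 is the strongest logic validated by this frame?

Reflexive (axiom T): yes — every world is S-related to itself.
Transitive (axiom 4): yes — every two-step S-path is closed by a direct edge.
Euclidean (axiom 5): yes — any two successors of a common world are S-related.
So F validates K, T, S4, S5. The strongest is S5.

S5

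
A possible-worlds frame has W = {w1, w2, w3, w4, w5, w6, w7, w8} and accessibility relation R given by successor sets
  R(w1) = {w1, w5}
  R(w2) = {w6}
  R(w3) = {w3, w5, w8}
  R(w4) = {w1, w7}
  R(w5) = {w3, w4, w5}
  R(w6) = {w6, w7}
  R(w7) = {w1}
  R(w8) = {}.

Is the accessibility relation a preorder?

Reflexive: no — w2 is not related to itself.
Transitive: no — w1 R w5 and w5 R w3, but not w1 R w3.
So R is not a preorder.

No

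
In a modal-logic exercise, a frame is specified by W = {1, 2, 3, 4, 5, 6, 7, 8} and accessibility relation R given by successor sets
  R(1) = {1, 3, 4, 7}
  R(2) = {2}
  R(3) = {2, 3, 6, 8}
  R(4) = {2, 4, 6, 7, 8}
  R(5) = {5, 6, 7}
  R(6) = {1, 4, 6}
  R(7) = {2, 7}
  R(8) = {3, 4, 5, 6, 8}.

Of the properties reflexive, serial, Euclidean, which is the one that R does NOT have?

Reflexive: yes — every world is R-related to itself.
Serial: yes — every world has a successor (e.g. 1 R 1).
Euclidean: no — 1 R 3 and 1 R 4, but not 3 R 4.
Only Euclidean fails.

Euclidean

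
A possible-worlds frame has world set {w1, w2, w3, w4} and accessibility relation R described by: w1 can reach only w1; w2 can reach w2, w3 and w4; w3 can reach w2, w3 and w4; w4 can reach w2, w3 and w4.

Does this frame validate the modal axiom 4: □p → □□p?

Yes

The schema 4 characterises exactly the transitive frames.
Transitive: yes — every two-step R-path is closed by a direct edge.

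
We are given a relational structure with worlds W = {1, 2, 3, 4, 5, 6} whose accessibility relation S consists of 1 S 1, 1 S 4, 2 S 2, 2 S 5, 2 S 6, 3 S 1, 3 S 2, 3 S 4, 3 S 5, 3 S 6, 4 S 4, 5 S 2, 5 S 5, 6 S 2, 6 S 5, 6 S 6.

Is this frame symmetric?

No

Symmetric: no — 1 S 4 but not 4 S 1.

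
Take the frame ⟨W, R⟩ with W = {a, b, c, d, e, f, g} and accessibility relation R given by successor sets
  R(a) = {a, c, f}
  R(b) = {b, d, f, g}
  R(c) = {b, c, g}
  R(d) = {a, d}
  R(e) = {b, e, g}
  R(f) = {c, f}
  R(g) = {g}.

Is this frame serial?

Serial: yes — every world has a successor (e.g. a R a).

Yes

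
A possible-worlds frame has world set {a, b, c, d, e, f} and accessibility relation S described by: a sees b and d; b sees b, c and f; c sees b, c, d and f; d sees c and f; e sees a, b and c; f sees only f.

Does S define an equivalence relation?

No

Reflexive: no — a is not related to itself.
Symmetric: no — a S b but not b S a.
Transitive: no — a S b and b S c, but not a S c.
So S is not an equivalence relation.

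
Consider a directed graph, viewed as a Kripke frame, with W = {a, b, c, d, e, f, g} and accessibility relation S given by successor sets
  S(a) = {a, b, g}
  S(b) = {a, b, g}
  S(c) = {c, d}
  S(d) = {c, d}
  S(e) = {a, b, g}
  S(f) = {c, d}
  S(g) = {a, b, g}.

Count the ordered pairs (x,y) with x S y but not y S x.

Enumerating: (e,a), (e,b), (e,g), (f,c), (f,d).

5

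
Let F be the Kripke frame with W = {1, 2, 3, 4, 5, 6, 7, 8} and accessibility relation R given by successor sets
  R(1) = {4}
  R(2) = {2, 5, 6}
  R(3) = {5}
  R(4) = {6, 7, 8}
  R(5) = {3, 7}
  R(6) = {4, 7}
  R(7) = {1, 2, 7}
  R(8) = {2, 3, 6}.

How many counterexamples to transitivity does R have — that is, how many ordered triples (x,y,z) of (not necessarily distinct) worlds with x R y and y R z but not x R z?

Enumerating: (1,4,6), (1,4,7), (1,4,8), (2,5,3), (2,5,7), (2,6,4), (2,6,7), (3,5,3), (3,5,7), (4,6,4), (4,7,1), (4,7,2), … and 16 more.
Total: 28.

28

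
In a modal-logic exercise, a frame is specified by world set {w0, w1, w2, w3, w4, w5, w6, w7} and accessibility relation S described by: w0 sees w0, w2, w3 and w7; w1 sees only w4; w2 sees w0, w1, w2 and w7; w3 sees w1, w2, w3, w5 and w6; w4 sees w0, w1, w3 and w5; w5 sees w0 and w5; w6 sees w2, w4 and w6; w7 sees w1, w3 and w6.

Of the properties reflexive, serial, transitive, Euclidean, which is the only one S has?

Reflexive: no — w1 is not related to itself.
Serial: yes — every world has a successor (e.g. w0 S w0).
Transitive: no — w0 S w2 and w2 S w1, but not w0 S w1.
Euclidean: no — w0 S w2 and w0 S w3, but not w2 S w3.
Only serial holds.

serial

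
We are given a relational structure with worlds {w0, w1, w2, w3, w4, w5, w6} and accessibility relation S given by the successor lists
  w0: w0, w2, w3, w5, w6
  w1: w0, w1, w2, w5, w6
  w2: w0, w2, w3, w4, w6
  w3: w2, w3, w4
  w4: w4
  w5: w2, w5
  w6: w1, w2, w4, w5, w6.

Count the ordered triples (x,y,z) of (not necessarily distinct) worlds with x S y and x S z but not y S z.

38

Enumerating: (w0,w2,w5), (w0,w3,w0), (w0,w3,w5), (w0,w3,w6), (w0,w5,w0), (w0,w5,w3), (w0,w5,w6), (w0,w6,w0), (w0,w6,w3), (w1,w0,w1), (w1,w2,w1), (w1,w2,w5), … and 26 more.
Total: 38.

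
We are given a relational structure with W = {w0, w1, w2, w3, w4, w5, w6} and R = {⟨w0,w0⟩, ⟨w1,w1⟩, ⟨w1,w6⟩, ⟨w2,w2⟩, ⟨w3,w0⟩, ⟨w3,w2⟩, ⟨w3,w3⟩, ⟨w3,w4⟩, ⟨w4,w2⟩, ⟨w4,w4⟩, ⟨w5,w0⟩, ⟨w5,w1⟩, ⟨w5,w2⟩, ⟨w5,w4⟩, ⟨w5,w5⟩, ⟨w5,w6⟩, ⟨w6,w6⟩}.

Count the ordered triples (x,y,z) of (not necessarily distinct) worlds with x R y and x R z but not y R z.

Enumerating: (w1,w6,w1), (w3,w0,w2), (w3,w0,w3), (w3,w0,w4), (w3,w2,w0), (w3,w2,w3), (w3,w2,w4), (w3,w4,w0), (w3,w4,w3), (w4,w2,w4), (w5,w0,w1), (w5,w0,w2), … and 21 more.
Total: 33.

33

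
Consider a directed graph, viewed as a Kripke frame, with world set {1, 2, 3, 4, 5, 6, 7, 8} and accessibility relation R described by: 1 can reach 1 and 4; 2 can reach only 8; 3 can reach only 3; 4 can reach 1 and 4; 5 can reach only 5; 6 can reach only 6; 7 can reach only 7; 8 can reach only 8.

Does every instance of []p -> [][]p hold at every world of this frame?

The schema 4 characterises exactly the transitive frames.
Transitive: yes — every two-step R-path is closed by a direct edge.

Yes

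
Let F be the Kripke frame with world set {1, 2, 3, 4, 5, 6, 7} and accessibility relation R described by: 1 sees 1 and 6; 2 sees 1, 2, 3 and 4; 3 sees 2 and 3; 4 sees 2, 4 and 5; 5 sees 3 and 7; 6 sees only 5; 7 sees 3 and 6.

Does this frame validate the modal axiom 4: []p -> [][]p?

The schema 4 characterises exactly the transitive frames.
Transitive: no — 1 R 6 and 6 R 5, but not 1 R 5.

No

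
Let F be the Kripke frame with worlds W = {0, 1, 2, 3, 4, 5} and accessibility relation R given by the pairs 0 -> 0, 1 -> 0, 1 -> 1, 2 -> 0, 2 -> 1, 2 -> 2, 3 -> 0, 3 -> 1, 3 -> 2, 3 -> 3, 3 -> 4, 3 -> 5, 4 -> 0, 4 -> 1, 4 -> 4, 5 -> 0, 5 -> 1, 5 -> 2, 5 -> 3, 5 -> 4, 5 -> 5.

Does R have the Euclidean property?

No

Euclidean: no — 2 R 0 and 2 R 1, but not 0 R 1.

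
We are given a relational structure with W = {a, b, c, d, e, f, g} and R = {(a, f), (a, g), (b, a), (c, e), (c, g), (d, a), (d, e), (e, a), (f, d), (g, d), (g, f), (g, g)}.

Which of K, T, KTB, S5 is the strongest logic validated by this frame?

Reflexive (axiom T): no — a is not related to itself.
Symmetric (axiom B): no — a R f but not f R a.
Euclidean (axiom 5): no — a R f and a R g, but not f R g.
So F validates K; T would additionally require R to be reflexive. The strongest is K.

K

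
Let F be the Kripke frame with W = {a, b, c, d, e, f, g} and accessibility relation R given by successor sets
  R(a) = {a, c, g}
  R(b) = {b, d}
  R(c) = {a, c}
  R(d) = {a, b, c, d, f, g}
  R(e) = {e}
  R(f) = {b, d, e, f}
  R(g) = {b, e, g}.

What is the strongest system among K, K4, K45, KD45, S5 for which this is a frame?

K

Transitive (axiom 4): no — a R g and g R b, but not a R b.
Euclidean (axiom 5): no — a R c and a R g, but not c R g.
Serial (axiom D): yes — every world has a successor (e.g. a R a).
Reflexive (axiom T): yes — every world is R-related to itself.
So F validates K; K4 would additionally require R to be transitive. The strongest is K.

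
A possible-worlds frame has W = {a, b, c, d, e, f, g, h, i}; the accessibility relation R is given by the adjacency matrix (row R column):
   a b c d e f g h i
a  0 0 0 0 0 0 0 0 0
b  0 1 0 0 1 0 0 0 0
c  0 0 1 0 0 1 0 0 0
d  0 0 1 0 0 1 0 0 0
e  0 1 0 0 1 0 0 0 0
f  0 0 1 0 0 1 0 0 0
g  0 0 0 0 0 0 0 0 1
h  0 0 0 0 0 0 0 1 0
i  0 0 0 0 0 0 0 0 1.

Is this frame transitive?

Transitive: yes — every two-step R-path is closed by a direct edge.

Yes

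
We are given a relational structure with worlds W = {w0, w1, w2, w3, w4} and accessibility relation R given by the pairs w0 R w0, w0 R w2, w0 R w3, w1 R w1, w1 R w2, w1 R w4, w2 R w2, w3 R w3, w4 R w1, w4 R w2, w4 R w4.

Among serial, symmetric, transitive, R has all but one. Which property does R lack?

symmetric

Serial: yes — every world has a successor (e.g. w0 R w0).
Symmetric: no — w0 R w2 but not w2 R w0.
Transitive: yes — every two-step R-path is closed by a direct edge.
Only symmetric fails.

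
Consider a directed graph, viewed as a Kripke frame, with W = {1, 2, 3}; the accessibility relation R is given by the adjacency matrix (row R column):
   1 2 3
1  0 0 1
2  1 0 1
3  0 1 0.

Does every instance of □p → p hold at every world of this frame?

No

By correspondence theory, T is valid on a frame iff R is reflexive.
Reflexive: no — 1 is not related to itself.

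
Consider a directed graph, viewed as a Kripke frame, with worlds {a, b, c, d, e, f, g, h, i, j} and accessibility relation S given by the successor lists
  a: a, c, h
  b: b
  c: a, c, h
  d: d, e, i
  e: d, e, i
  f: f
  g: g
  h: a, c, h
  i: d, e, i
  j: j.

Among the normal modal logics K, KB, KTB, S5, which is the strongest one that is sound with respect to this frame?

S5

Symmetric (axiom B): yes — every pair in S has its reverse in S.
Reflexive (axiom T): yes — every world is S-related to itself.
Euclidean (axiom 5): yes — any two successors of a common world are S-related.
So F validates K, KB, KTB, S5. The strongest is S5.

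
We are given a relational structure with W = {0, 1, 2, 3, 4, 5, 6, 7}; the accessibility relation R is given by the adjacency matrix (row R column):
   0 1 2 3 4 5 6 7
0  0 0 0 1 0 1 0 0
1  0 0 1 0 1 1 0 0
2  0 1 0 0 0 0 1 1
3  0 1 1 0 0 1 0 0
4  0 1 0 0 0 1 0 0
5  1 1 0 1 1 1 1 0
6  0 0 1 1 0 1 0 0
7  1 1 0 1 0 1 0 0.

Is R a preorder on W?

Reflexive: no — 0 is not related to itself.
Transitive: no — 0 R 3 and 3 R 1, but not 0 R 1.
So R is not a preorder.

No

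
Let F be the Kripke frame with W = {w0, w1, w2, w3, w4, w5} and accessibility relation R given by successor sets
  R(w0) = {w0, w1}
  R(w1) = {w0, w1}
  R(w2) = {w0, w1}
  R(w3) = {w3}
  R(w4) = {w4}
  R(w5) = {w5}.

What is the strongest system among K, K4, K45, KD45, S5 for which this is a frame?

KD45

Transitive (axiom 4): yes — every two-step R-path is closed by a direct edge.
Euclidean (axiom 5): yes — any two successors of a common world are R-related.
Serial (axiom D): yes — every world has a successor (e.g. w0 R w0).
Reflexive (axiom T): no — w2 is not related to itself.
So F validates K, K4, K45, KD45; S5 would additionally require R to be reflexive. The strongest is KD45.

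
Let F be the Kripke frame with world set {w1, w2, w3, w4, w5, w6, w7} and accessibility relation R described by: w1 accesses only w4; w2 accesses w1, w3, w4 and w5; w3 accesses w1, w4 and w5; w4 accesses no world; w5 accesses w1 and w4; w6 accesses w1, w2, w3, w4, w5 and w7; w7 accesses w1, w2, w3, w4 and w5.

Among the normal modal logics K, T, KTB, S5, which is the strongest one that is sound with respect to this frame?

K

Reflexive (axiom T): no — w1 is not related to itself.
Symmetric (axiom B): no — w1 R w4 but not w4 R w1.
Euclidean (axiom 5): no — w2 R w1 and w2 R w3, but not w1 R w3.
So F validates K; T would additionally require R to be reflexive. The strongest is K.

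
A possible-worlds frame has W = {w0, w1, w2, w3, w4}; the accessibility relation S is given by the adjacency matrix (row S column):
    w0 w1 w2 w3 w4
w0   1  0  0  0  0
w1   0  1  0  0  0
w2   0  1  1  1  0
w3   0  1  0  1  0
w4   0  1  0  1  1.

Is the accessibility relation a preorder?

Yes

Reflexive: yes — every world is S-related to itself.
Transitive: yes — every two-step S-path is closed by a direct edge.
So S is a preorder.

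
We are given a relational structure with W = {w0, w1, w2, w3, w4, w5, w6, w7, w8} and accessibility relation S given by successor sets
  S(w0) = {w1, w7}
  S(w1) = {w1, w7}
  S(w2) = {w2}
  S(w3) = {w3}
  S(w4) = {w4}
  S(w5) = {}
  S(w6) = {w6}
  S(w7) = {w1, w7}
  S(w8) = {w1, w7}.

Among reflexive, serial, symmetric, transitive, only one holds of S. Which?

Reflexive: no — w0 is not related to itself.
Serial: no — w5 has no S-successor.
Symmetric: no — w0 S w1 but not w1 S w0.
Transitive: yes — every two-step S-path is closed by a direct edge.
Only transitive holds.

transitive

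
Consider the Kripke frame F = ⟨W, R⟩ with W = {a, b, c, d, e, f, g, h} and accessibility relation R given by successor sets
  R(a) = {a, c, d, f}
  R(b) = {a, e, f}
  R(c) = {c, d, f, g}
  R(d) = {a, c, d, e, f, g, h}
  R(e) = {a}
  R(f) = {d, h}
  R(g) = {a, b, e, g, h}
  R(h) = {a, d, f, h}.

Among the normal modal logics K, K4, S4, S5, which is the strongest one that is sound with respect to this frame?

K

Transitive (axiom 4): no — a R c and c R g, but not a R g.
Reflexive (axiom T): no — b is not related to itself.
Euclidean (axiom 5): no — a R f and a R c, but not f R c.
So F validates K; K4 would additionally require R to be transitive. The strongest is K.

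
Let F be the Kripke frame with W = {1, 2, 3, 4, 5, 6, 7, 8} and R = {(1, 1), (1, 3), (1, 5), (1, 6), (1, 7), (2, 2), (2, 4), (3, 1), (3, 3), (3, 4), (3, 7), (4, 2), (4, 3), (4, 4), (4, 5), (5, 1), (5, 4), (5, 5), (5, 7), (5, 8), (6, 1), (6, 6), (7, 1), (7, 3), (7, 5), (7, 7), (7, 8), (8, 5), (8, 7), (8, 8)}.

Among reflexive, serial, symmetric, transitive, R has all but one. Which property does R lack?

Reflexive: yes — every world is R-related to itself.
Serial: yes — every world has a successor (e.g. 1 R 1).
Symmetric: yes — every pair in R has its reverse in R.
Transitive: no — 1 R 3 and 3 R 4, but not 1 R 4.
Only transitive fails.

transitive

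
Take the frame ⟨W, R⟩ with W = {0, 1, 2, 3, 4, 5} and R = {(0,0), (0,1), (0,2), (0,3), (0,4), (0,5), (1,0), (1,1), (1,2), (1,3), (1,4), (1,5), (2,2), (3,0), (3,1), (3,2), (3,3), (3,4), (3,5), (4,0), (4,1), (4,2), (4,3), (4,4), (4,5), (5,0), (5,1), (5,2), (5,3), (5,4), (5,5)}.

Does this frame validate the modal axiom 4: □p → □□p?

The schema 4 characterises exactly the transitive frames.
Transitive: yes — every two-step R-path is closed by a direct edge.

Yes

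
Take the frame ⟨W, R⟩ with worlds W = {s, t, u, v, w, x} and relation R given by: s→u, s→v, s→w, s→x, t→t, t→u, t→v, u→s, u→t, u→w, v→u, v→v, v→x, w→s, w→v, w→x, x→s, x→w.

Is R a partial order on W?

Reflexive: no — s is not related to itself.
Transitive: no — s R u and u R t, but not s R t.
Antisymmetric: no — s R u and u R s with s ≠ u.
So R is not a partial order.

No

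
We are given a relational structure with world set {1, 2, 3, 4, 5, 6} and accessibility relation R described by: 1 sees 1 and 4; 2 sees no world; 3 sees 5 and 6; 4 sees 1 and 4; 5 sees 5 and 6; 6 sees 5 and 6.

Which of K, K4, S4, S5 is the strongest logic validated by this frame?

Transitive (axiom 4): yes — every two-step R-path is closed by a direct edge.
Reflexive (axiom T): no — 2 is not related to itself.
Euclidean (axiom 5): yes — any two successors of a common world are R-related.
So F validates K, K4; S4 would additionally require R to be reflexive. The strongest is K4.

K4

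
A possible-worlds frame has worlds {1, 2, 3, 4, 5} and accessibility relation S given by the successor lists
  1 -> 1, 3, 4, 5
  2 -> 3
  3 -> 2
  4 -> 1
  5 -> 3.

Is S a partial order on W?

Reflexive: no — 2 is not related to itself.
Transitive: no — 1 S 3 and 3 S 2, but not 1 S 2.
Antisymmetric: no — 1 S 4 and 4 S 1 with 1 ≠ 4.
So S is not a partial order.

No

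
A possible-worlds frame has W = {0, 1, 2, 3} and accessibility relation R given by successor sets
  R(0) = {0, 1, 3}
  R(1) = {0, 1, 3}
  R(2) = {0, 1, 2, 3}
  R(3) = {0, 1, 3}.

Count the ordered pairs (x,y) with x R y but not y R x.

Enumerating: (2,0), (2,1), (2,3).

3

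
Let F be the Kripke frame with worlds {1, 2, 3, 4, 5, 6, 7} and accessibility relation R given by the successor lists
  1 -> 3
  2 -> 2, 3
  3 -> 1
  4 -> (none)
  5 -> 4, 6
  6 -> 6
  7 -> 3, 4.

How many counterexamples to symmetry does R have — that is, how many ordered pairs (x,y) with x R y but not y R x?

Enumerating: (2,3), (5,4), (5,6), (7,3), (7,4).

5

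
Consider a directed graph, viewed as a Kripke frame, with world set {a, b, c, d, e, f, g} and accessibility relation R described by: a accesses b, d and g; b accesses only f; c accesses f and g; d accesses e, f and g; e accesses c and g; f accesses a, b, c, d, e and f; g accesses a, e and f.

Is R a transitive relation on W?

Transitive: no — a R b and b R f, but not a R f.

No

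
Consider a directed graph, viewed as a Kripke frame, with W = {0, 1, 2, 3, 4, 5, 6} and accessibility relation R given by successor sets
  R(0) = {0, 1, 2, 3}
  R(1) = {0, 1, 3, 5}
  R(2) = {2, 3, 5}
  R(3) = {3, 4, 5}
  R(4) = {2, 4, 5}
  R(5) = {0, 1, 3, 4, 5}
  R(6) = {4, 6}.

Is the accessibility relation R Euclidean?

Euclidean: no — 0 R 1 and 0 R 2, but not 1 R 2.

No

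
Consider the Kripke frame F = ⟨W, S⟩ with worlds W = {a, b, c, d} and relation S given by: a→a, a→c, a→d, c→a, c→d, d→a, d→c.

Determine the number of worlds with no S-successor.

Enumerating: b.

1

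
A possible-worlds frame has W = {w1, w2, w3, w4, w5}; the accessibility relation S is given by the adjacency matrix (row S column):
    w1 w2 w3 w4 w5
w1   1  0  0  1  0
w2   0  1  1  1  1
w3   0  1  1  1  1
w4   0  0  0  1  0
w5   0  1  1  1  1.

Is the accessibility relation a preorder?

Yes

Reflexive: yes — every world is S-related to itself.
Transitive: yes — every two-step S-path is closed by a direct edge.
So S is a preorder.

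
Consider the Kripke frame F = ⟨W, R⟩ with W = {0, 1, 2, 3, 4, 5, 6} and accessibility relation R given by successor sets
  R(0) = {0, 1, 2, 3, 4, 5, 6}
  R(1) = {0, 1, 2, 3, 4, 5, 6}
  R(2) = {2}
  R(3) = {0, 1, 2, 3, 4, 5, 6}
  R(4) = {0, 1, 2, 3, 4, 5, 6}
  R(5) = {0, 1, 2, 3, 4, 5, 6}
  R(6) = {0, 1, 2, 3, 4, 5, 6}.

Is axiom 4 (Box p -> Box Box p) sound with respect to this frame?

Yes

Axiom 4 corresponds to the accessibility relation being transitive.
Transitive: yes — every two-step R-path is closed by a direct edge.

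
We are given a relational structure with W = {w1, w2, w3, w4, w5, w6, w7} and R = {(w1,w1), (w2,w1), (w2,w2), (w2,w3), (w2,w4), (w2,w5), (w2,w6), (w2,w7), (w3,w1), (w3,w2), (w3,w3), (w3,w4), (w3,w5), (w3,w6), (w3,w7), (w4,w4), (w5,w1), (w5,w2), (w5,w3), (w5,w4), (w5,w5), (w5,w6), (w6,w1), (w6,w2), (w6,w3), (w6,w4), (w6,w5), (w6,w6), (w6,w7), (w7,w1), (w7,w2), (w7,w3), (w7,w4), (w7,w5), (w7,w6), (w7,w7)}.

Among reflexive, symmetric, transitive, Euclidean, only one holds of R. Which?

Reflexive: yes — every world is R-related to itself.
Symmetric: no — w2 R w1 but not w1 R w2.
Transitive: no — w5 R w2 and w2 R w7, but not w5 R w7.
Euclidean: no — w2 R w1 and w2 R w3, but not w1 R w3.
Only reflexive holds.

reflexive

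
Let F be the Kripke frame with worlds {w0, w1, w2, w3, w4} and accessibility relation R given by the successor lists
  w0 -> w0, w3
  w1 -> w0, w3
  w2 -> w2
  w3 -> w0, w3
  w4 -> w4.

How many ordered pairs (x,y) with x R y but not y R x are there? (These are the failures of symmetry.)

2

Enumerating: (w1,w0), (w1,w3).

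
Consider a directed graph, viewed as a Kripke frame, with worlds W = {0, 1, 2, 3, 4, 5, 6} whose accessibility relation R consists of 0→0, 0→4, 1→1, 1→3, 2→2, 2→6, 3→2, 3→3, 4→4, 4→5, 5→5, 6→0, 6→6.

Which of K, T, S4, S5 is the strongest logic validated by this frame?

Reflexive (axiom T): yes — every world is R-related to itself.
Transitive (axiom 4): no — 0 R 4 and 4 R 5, but not 0 R 5.
Euclidean (axiom 5): no — 0 R 4 and 0 R 0, but not 4 R 0.
So F validates K, T; S4 would additionally require R to be transitive. The strongest is T.

T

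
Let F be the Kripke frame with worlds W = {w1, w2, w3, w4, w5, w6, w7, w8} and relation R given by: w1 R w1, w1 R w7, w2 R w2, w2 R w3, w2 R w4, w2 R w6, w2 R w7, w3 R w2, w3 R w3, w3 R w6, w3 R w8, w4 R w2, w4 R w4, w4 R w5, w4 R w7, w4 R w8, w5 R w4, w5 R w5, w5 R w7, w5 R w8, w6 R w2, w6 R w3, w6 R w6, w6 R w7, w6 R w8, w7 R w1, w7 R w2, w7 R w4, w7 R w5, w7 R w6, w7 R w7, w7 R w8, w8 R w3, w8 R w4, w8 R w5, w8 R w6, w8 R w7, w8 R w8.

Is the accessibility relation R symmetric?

Symmetric: yes — every pair in R has its reverse in R.

Yes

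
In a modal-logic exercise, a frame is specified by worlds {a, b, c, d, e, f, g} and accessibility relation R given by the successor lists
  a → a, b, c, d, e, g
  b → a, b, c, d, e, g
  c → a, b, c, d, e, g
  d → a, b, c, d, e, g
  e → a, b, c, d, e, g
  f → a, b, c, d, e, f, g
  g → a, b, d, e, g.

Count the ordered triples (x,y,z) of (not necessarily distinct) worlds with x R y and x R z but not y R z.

12

Enumerating: (a,g,c), (b,g,c), (c,g,c), (d,g,c), (e,g,c), (f,a,f), (f,b,f), (f,c,f), (f,d,f), (f,e,f), (f,g,c), (f,g,f).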